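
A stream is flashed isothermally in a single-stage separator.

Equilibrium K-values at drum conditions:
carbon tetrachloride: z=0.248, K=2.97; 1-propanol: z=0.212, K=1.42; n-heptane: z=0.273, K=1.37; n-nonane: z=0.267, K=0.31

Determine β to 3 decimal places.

Material balance + equilibrium reduce to Σ zᵢ(Kᵢ−1)/(1+β(Kᵢ−1)) = 0.
Check two-phase: ΣzᵢKᵢ = 1.494 > 1 and Σzᵢ/Kᵢ = 1.293 > 1, so g(0) = 0.494 > 0 and g(1) = -0.293 < 0.
Iterate (Newton) starting at β = 0.39:
  β = 0.390: g = 0.1890, g' = -0.602 → β = 0.704
  β = 0.704: g = -0.0047, g' = -0.695 → β = 0.697
Converged at β = 0.697.

β = 0.697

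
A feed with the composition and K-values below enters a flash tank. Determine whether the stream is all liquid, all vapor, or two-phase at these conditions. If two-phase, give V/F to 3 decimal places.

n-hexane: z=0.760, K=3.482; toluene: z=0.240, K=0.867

ΣzᵢKᵢ = 2.854; Σzᵢ/Kᵢ = 0.495.
Since Σzᵢ/Kᵢ < 1 the mixture is above its dew point — single vapor phase.

all vapor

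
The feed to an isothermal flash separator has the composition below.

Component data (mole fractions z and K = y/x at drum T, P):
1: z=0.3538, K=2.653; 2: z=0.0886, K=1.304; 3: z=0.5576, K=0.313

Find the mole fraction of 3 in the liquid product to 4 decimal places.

x_3 = 0.6586

Rachford–Rice: g(β) = Σ zᵢ(Kᵢ−1)/(1+β(Kᵢ−1)) = 0.
g(0) = ΣzᵢKᵢ − 1 = 0.2287 and g(1) = 1 − Σzᵢ/Kᵢ = -0.9828, so a root lies in (0, 1).
Newton iteration, β⁰ = 0.5:
  β = 0.5000: g = -0.23993, g' = -0.9066 → β = 0.2353
  β = 0.2353: g = -0.01077, g' = -0.8827 → β = 0.2231
  β = 0.2231: g = 0.00005, g' = -0.8902 → β = 0.2232
Converged at β = 0.2232.
Compositions from xᵢ = zᵢ/(1+β(Kᵢ−1)), yᵢ = Kᵢxᵢ:
  1: x = 0.2585, y = 0.6857
  2: x = 0.0830, y = 0.1082
  3: x = 0.6586, y = 0.2061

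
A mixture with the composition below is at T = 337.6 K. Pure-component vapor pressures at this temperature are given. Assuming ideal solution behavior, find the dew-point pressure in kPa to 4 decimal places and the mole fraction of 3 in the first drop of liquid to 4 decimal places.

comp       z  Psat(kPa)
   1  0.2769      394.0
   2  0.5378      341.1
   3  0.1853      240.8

Pdew = 327.9792 kPa, x_3 = 0.2524

At the dew point ψ → 1, so Σzᵢ/Kᵢ = 1 with Kᵢ = Pᵢˢᵃᵗ/P ⇒ 1/P = Σzᵢ/Pᵢˢᵃᵗ.
1/P = 0.2769/394.0 + 0.5378/341.1 + 0.1853/240.8 = 0.0030490 ⇒ P = 327.9792 kPa
xᵢ = zᵢP/Pᵢˢᵃᵗ ⇒ x_3 = 0.1853·327.9792/240.8 = 0.2524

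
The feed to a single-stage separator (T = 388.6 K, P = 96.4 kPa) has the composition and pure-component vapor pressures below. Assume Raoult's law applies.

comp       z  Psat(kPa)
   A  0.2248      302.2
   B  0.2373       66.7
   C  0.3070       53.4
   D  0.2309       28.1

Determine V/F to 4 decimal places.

V/F = 0.1007

Raoult's law: Kᵢ = Pᵢˢᵃᵗ/P = Pᵢˢᵃᵗ/96.4.
  K_A = 302.2/96.4 = 3.134855, K_B = 66.7/96.4 = 0.691909, K_C = 53.4/96.4 = 0.553942, K_D = 28.1/96.4 = 0.291494
Material balance + equilibrium reduce to Σ zᵢ(Kᵢ−1)/(1+V/F(Kᵢ−1)) = 0.
Check two-phase: ΣzᵢKᵢ = 1.1063 > 1 and Σzᵢ/Kᵢ = 1.7610 > 1, so g(0) = 0.1063 > 0 and g(1) = -0.7610 < 0.
Newton iteration, V/F⁰ = 0.36:
  V/F = 0.3600: g = -0.19361, g' = -0.6516 → V/F = 0.0629
  V/F = 0.0629: g = 0.03646, g' = -1.0115 → V/F = 0.0989
  V/F = 0.0989: g = 0.00165, g' = -0.9233 → V/F = 0.1007
Converged at V/F = 0.1007.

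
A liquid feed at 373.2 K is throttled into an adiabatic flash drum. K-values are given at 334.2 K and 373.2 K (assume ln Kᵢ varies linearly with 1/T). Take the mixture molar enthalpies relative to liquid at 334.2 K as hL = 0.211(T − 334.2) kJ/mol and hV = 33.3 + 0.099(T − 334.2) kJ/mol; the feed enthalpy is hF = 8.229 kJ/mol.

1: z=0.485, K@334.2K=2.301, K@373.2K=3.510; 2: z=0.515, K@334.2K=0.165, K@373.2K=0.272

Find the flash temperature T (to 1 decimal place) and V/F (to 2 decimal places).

Adiabatic flash: solve Rachford–Rice at each trial T, then check hF = ψ·hV(T) + (1−ψ)·hL(T).
  T = 334.2 K: K = (2.301, 0.165), RR gives ψ = 0.185, H_out = 6.160 kJ/mol
  T = 373.2 K: K = (3.510, 0.272), RR gives ψ = 0.461, H_out = 21.568 kJ/mol
  T = 353.7 K: K = (2.875, 0.215), RR gives ψ = 0.343, H_out = 14.788 kJ/mol
  T = 343.9 K: K = (2.579, 0.189), RR gives ψ = 0.272, H_out = 10.799 kJ/mol
  T = 339.0 K: K = (2.436, 0.177), RR gives ψ = 0.230, H_out = 8.564 kJ/mol
  T = 336.6 K: K = (2.368, 0.171), RR gives ψ = 0.208, H_out = 7.392 kJ/mol
Linear interpolation between T = 336.6 (H_out = 7.392) and T = 339.0 (H_out = 8.564) on hF = 8.229 gives T ≈ 338.3 K, at which ψ = 0.22.

T = 338.3 K, V/F = 0.22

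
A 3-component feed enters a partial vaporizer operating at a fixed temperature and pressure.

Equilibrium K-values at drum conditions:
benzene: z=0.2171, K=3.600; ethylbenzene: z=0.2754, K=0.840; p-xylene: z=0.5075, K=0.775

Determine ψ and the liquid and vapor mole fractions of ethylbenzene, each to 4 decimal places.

ψ = 0.7684, x_ethylbenzene = 0.3140, y_ethylbenzene = 0.2638

Let ψ = V/F and solve Σ zᵢ(Kᵢ−1)/(1+ψ(Kᵢ−1)) = 0.
g(0) = ΣzᵢKᵢ − 1 = 0.4062 and g(1) = 1 − Σzᵢ/Kᵢ = -0.0430, so a root lies in (0, 1).
Newton iteration, ψ⁰ = 0.58:
  ψ = 0.5800: g = 0.04517, g' = -0.2759 → ψ = 0.7437
  ψ = 0.7437: g = 0.00526, g' = -0.2167 → ψ = 0.7680
  ψ = 0.7680: g = 0.00008, g' = -0.2101 → ψ = 0.7684
Converged at ψ = 0.7684.
Compositions from xᵢ = zᵢ/(1+ψ(Kᵢ−1)), yᵢ = Kᵢxᵢ:
  benzene: x = 0.0724, y = 0.2607
  ethylbenzene: x = 0.3140, y = 0.2638
  p-xylene: x = 0.6136, y = 0.4755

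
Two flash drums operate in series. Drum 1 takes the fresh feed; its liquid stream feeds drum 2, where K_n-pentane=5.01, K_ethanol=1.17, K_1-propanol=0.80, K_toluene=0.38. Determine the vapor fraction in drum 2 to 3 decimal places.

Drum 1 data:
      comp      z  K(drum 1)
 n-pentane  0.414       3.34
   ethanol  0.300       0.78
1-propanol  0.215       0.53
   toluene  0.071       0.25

V/F (drum 2) = 0.601

Drum 1:
Let ψ₁ = V/F and solve Σ zᵢ(Kᵢ−1)/(1+ψ₁(Kᵢ−1)) = 0.
Feasibility: ΣzᵢKᵢ = 1.748, Σzᵢ/Kᵢ = 1.198 — both > 1, two phases present.
Newton iteration, ψ₁⁰ = 0.5:
  ψ₁ = 0.500: g = 0.1550, g' = -0.683 → ψ₁ = 0.727
  ψ₁ = 0.727: g = 0.0096, g' = -0.634 → ψ₁ = 0.742
Converged at ψ₁ = 0.742.
Drum-1 compositions:
  n-pentane: x = 0.151, y = 0.505
  ethanol: x = 0.359, y = 0.280
  1-propanol: x = 0.330, y = 0.175
  toluene: x = 0.160, y = 0.040
Drum-2 feed = drum-1 liquid: z₂ = (0.1513, 0.3585, 0.3301, 0.1601).
Drum 2:
Iterate (Newton) starting at ψ₂ = 0.5:
  ψ₂ = 0.500: g = 0.0409, g' = -0.424 → ψ₂ = 0.597
  ψ₂ = 0.597: g = 0.0018, g' = -0.392 → ψ₂ = 0.601
Converged at ψ₂ = 0.601.
  n-pentane: x = 0.044, y = 0.222
  ethanol: x = 0.325, y = 0.381
  1-propanol: x = 0.375, y = 0.300
  toluene: x = 0.255, y = 0.097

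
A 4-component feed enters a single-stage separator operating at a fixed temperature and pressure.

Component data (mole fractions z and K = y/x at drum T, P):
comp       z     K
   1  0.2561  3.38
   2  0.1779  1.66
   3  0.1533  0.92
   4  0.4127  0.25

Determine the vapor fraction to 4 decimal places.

ψ = 0.3452

Newton iteration, ψ⁰ = 0.38:
  ψ = 0.3800: g = -0.03162, g' = -0.9047 → ψ = 0.3450
  ψ = 0.3450: g = 0.00011, g' = -0.9124 → ψ = 0.3452
Converged at ψ = 0.3452.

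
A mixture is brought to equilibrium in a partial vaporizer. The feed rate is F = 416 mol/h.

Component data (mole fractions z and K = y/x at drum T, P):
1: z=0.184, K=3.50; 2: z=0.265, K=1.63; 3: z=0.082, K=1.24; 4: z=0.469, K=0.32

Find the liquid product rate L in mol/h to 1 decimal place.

Iterate (Newton) starting at β = 0.5:
  β = 0.500: g = -0.1342, g' = -0.790 → β = 0.330
  β = 0.330: g = -0.0027, g' = -0.782 → β = 0.327
Converged at β = 0.327.
Then V = β·F = 0.3266·416 = 135.9 mol/h and L = F − V = 280.1 mol/h.

L = 280.1 mol/h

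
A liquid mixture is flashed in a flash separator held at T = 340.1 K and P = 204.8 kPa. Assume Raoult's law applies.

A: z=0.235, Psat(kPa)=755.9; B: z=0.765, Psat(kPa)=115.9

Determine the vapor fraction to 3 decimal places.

ψ = 0.257

Raoult's law: Kᵢ = Pᵢˢᵃᵗ/P = Pᵢˢᵃᵗ/204.8.
  K_A = 755.9/204.8 = 3.69092, K_B = 115.9/204.8 = 0.56592
Binary case is linear: z₁(K₁−1)(1+ψ(K₂−1)) + z₂(K₂−1)(1+ψ(K₁−1)) = 0
⇒ ψ = [z₁(K₁−1)+z₂(K₂−1)] / [−(K₁−1)(K₂−1)] = 0.3003/1.1681 = 0.257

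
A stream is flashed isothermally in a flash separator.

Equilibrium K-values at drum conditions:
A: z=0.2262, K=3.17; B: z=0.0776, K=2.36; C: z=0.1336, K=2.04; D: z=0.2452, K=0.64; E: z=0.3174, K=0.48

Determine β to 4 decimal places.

Rachford–Rice: g(β) = Σ zᵢ(Kᵢ−1)/(1+β(Kᵢ−1)) = 0.
g(0) = ΣzᵢKᵢ − 1 = 0.4820 and g(1) = 1 − Σzᵢ/Kᵢ = -0.2141, so a root lies in (0, 1).
Newton iteration, β⁰ = 0.5:
  β = 0.5000: g = 0.05896, g' = -0.5624 → β = 0.6048
  β = 0.6048: g = 0.00184, g' = -0.5314 → β = 0.6083
Converged at β = 0.6083.

β = 0.6083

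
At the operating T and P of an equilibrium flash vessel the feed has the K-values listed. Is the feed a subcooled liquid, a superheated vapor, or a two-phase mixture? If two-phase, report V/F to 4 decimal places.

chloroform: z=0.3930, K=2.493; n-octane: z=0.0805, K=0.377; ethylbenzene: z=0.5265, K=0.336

two-phase, V/F = 0.1902

ΣzᵢKᵢ = 1.1870; Σzᵢ/Kᵢ = 1.9381.
Both exceed 1, so a two-phase solution exists.
Material balance + equilibrium reduce to Σ zᵢ(Kᵢ−1)/(1+ψ(Kᵢ−1)) = 0.
Iterate (Newton) starting at ψ = 0.5:
  ψ = 0.5000: g = -0.26023, g' = -0.8733 → ψ = 0.2020
  ψ = 0.2020: g = -0.01034, g' = -0.8676 → ψ = 0.1901
  ψ = 0.1901: g = 0.00005, g' = -0.8758 → ψ = 0.1902
Converged at ψ = 0.1902.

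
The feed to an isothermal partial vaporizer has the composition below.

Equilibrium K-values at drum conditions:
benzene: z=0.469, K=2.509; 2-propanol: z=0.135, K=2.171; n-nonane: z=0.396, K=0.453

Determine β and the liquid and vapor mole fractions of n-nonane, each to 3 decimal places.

Newton iteration, β⁰ = 0.58:
  β = 0.580: g = 0.1543, g' = -0.624 → β = 0.827
  β = 0.827: g = -0.0007, g' = -0.654 → β = 0.826
Converged at β = 0.826.
Compositions from xᵢ = zᵢ/(1+β(Kᵢ−1)), yᵢ = Kᵢxᵢ:
  benzene: x = 0.209, y = 0.524
  2-propanol: x = 0.069, y = 0.149
  n-nonane: x = 0.723, y = 0.327

β = 0.826, x_n-nonane = 0.723, y_n-nonane = 0.327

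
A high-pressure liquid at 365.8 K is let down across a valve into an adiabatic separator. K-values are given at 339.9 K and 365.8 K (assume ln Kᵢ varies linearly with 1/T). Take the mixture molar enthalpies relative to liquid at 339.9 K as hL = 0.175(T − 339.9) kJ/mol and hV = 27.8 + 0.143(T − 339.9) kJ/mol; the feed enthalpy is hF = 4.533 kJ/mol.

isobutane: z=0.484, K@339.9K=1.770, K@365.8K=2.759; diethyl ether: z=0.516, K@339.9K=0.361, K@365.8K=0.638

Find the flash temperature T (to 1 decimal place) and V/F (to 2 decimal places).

Adiabatic flash: solve Rachford–Rice at each trial T, then check hF = ψ·hV(T) + (1−ψ)·hL(T).
  T = 339.9 K: K = (1.770, 0.361), RR gives ψ = 0.087, H_out = 2.427 kJ/mol
  T = 365.8 K: K = (2.759, 0.638), RR gives ψ = 1.000, H_out = 31.504 kJ/mol
  T = 352.9 K: K = (2.230, 0.485), RR gives ψ = 0.521, H_out = 16.546 kJ/mol
  T = 346.4 K: K = (1.991, 0.420), RR gives ψ = 0.314, H_out = 9.788 kJ/mol
  T = 343.1 K: K = (1.877, 0.389), RR gives ψ = 0.204, H_out = 6.201 kJ/mol
  T = 341.5 K: K = (1.823, 0.375), RR gives ψ = 0.147, H_out = 4.361 kJ/mol
Linear interpolation between T = 341.5 (H_out = 4.361) and T = 343.1 (H_out = 6.201) on hF = 4.533 gives T ≈ 341.6 K, at which ψ = 0.15.

T = 341.6 K, V/F = 0.15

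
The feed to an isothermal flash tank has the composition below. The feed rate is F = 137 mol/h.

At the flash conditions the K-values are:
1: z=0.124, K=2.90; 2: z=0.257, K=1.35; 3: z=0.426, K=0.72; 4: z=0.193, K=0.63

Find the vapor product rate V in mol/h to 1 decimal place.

Material balance + equilibrium reduce to Σ zᵢ(Kᵢ−1)/(1+ψ(Kᵢ−1)) = 0.
g(0) = ΣzᵢKᵢ − 1 = 0.135 and g(1) = 1 − Σzᵢ/Kᵢ = -0.131, so a root lies in (0, 1).
Newton iteration, ψ⁰ = 0.5:
  ψ = 0.500: g = -0.0289, g' = -0.225 → ψ = 0.372
  ψ = 0.372: g = 0.0018, g' = -0.256 → ψ = 0.379
Converged at ψ = 0.379.
Then V = ψ·F = 0.3786·137 = 51.9 mol/h and L = F − V = 85.1 mol/h.

V = 51.9 mol/h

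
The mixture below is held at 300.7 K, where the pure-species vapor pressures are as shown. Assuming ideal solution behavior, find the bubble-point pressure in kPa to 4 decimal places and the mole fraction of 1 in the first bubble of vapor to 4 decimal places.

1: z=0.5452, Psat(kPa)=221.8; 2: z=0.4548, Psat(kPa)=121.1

Pbub = 176.0016 kPa, y_1 = 0.6871

At the bubble point ψ → 0, so ΣzᵢKᵢ = 1 with Kᵢ = Pᵢˢᵃᵗ/P ⇒ P = ΣzᵢPᵢˢᵃᵗ.
P = 0.5452·221.8 + 0.4548·121.1 = 176.0016 kPa
yᵢ = zᵢPᵢˢᵃᵗ/P ⇒ y_1 = 0.5452·221.8/176.0016 = 0.6871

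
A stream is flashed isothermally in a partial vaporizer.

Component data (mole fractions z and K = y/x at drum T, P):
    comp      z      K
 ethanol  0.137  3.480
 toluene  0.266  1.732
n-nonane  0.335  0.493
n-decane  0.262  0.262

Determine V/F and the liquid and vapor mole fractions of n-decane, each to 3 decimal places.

V/F = 0.176, x_n-decane = 0.301, y_n-decane = 0.079

Material balance + equilibrium reduce to Σ zᵢ(Kᵢ−1)/(1+V/F(Kᵢ−1)) = 0.
Feasibility: ΣzᵢKᵢ = 1.171, Σzᵢ/Kᵢ = 1.872 — both > 1, two phases present.
Newton iteration, V/F⁰ = 0.39:
  V/F = 0.390: g = -0.1590, g' = -0.719 → V/F = 0.169
  V/F = 0.169: g = 0.0061, g' = -0.821 → V/F = 0.176
Converged at V/F = 0.176.
Compositions from xᵢ = zᵢ/(1+V/F(Kᵢ−1)), yᵢ = Kᵢxᵢ:
  ethanol: x = 0.095, y = 0.332
  toluene: x = 0.236, y = 0.408
  n-nonane: x = 0.368, y = 0.181
  n-decane: x = 0.301, y = 0.079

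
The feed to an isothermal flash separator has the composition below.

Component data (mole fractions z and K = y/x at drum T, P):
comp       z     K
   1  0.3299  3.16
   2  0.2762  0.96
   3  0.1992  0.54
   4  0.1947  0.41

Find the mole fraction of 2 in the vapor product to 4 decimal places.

y_2 = 0.2716

Iterate (Newton) starting at ψ = 0.5:
  ψ = 0.5000: g = 0.04937, g' = -0.5637 → ψ = 0.5876
  ψ = 0.5876: g = 0.00131, g' = -0.5373 → ψ = 0.5900
Converged at ψ = 0.5900.
Compositions from xᵢ = zᵢ/(1+ψ(Kᵢ−1)), yᵢ = Kᵢxᵢ:
  1: x = 0.1450, y = 0.4583
  2: x = 0.2829, y = 0.2716
  3: x = 0.2734, y = 0.1476
  4: x = 0.2987, y = 0.1225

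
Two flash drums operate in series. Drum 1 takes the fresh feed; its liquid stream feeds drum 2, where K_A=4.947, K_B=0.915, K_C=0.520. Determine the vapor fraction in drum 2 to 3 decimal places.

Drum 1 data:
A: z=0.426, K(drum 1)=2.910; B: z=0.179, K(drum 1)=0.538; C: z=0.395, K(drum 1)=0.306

V/F (drum 2) = 0.456

Drum 1:
Rachford–Rice: g(ψ₁) = Σ zᵢ(Kᵢ−1)/(1+ψ₁(Kᵢ−1)) = 0.
Check two-phase: ΣzᵢKᵢ = 1.457 > 1 and Σzᵢ/Kᵢ = 1.770 > 1, so g(0) = 0.457 > 0 and g(1) = -0.770 < 0.
Newton iteration, ψ₁⁰ = 0.57:
  ψ₁ = 0.570: g = -0.1762, g' = -0.947 → ψ₁ = 0.384
  ψ₁ = 0.384: g = -0.0048, g' = -0.927 → ψ₁ = 0.379
Converged at ψ₁ = 0.379.
Drum-1 compositions:
  A: x = 0.247, y = 0.719
  B: x = 0.217, y = 0.117
  C: x = 0.536, y = 0.164
Drum-2 feed = drum-1 liquid: z₂ = (0.2472, 0.2170, 0.5359).
Drum 2:
Rachford–Rice: g(ψ₂) = Σ zᵢ(Kᵢ−1)/(1+ψ₂(Kᵢ−1)) = 0.
g(0) = ΣzᵢKᵢ − 1 = 0.700 and g(1) = 1 − Σzᵢ/Kᵢ = -0.318, so a root lies in (0, 1).
Newton–Raphson from ψ₂ = 0.6:
  ψ₂ = 0.600: g = -0.0910, g' = -0.585 → ψ₂ = 0.444
  ψ₂ = 0.444: g = 0.0082, g' = -0.709 → ψ₂ = 0.456
Converged at ψ₂ = 0.456.
  A: x = 0.088, y = 0.437
  B: x = 0.226, y = 0.207
  C: x = 0.686, y = 0.357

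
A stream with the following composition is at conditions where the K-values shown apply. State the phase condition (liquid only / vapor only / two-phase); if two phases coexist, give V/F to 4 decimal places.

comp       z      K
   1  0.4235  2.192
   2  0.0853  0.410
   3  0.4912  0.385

two-phase, V/F = 0.2091

ΣzᵢKᵢ = 1.1524; Σzᵢ/Kᵢ = 1.6771.
Both exceed 1, so a two-phase solution exists.
Rachford–Rice: g(ψ) = Σ zᵢ(Kᵢ−1)/(1+ψ(Kᵢ−1)) = 0.
Newton iteration, ψ⁰ = 0.5:
  ψ = 0.5000: g = -0.19132, g' = -0.6834 → ψ = 0.2200
  ψ = 0.2200: g = -0.00729, g' = -0.6653 → ψ = 0.2091
Converged at ψ = 0.2091.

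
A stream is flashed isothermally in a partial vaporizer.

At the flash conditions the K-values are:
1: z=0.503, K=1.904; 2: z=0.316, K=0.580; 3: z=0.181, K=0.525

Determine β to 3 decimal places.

Material balance + equilibrium reduce to Σ zᵢ(Kᵢ−1)/(1+β(Kᵢ−1)) = 0.
g(0) = ΣzᵢKᵢ − 1 = 0.236 and g(1) = 1 − Σzᵢ/Kᵢ = -0.154, so a root lies in (0, 1).
Iterate (Newton) starting at β = 0.65:
  β = 0.650: g = -0.0205, g' = -0.354 → β = 0.592
Converged at β = 0.592.

β = 0.592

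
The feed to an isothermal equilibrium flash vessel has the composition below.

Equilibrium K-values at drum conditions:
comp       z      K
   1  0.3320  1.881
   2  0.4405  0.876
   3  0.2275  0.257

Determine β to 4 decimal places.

Let β = V/F and solve Σ zᵢ(Kᵢ−1)/(1+β(Kᵢ−1)) = 0.
g(0) = ΣzᵢKᵢ − 1 = 0.0688 and g(1) = 1 − Σzᵢ/Kᵢ = -0.5646, so a root lies in (0, 1).
Iterate (Newton) starting at β = 0.53:
  β = 0.5300: g = -0.13791, g' = -0.4693 → β = 0.2361
  β = 0.2361: g = -0.01914, g' = -0.3685 → β = 0.1842
  β = 0.1842: g = -0.00007, g' = -0.3664 → β = 0.1840
Converged at β = 0.1840.

β = 0.1840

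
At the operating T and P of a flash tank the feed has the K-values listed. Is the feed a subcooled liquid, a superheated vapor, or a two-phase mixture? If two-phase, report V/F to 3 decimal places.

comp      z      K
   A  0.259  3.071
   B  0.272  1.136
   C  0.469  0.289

ΣzᵢKᵢ = 1.240; Σzᵢ/Kᵢ = 1.947.
Both exceed 1, so a two-phase solution exists.
Rachford–Rice: g(ψ) = Σ zᵢ(Kᵢ−1)/(1+ψ(Kᵢ−1)) = 0.
Iterate (Newton) starting at ψ = 0.5:
  ψ = 0.500: g = -0.2192, g' = -0.843 → ψ = 0.240
  ψ = 0.240: g = -0.0080, g' = -0.845 → ψ = 0.231
Converged at ψ = 0.231.

two-phase, V/F = 0.231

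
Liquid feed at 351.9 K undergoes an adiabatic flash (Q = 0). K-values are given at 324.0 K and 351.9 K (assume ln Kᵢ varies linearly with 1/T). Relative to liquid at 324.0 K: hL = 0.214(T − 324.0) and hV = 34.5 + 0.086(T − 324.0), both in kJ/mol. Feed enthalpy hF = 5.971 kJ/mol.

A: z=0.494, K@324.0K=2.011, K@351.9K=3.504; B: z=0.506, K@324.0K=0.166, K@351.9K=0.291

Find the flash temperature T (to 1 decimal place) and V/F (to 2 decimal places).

T = 326.9 K, V/F = 0.16

Adiabatic flash: solve Rachford–Rice at each trial T, then check hF = ψ·hV(T) + (1−ψ)·hL(T).
  T = 324.0 K: K = (2.011, 0.166), RR gives ψ = 0.092, H_out = 3.168 kJ/mol
  T = 351.9 K: K = (3.504, 0.291), RR gives ψ = 0.495, H_out = 21.270 kJ/mol
  T = 337.9 K: K = (2.682, 0.222), RR gives ψ = 0.334, H_out = 13.914 kJ/mol
  T = 330.9 K: K = (2.327, 0.192), RR gives ψ = 0.230, H_out = 9.223 kJ/mol
  T = 327.4 K: K = (2.163, 0.179), RR gives ψ = 0.166, H_out = 6.392 kJ/mol
  T = 325.7 K: K = (2.086, 0.172), RR gives ψ = 0.131, H_out = 4.848 kJ/mol
Linear interpolation between T = 325.7 (H_out = 4.848) and T = 327.4 (H_out = 6.392) on hF = 5.971 gives T ≈ 326.9 K, at which ψ = 0.16.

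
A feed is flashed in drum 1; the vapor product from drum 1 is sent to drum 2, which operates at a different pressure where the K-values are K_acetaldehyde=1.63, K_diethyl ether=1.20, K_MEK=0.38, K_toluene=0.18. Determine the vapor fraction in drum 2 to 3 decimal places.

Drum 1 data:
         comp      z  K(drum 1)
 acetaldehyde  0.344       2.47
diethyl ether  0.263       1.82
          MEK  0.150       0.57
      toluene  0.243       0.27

V/F (drum 2) = 0.505

Drum 1:
Material balance + equilibrium reduce to Σ zᵢ(Kᵢ−1)/(1+ψ₁(Kᵢ−1)) = 0.
Check two-phase: ΣzᵢKᵢ = 1.479 > 1 and Σzᵢ/Kᵢ = 1.447 > 1, so g(0) = 0.479 > 0 and g(1) = -0.447 < 0.
Newton iteration, ψ₁⁰ = 0.5:
  ψ₁ = 0.500: g = 0.0829, g' = -0.702 → ψ₁ = 0.618
  ψ₁ = 0.618: g = -0.0030, g' = -0.763 → ψ₁ = 0.614
Converged at ψ₁ = 0.614.
Drum-1 compositions:
  acetaldehyde: x = 0.181, y = 0.447
  diethyl ether: x = 0.175, y = 0.318
  MEK: x = 0.204, y = 0.116
  toluene: x = 0.440, y = 0.119
Drum-2 feed = drum-1 vapor: z₂ = (0.4465, 0.3183, 0.1162, 0.1189).
Drum 2:
Material balance + equilibrium reduce to Σ zᵢ(Kᵢ−1)/(1+ψ₂(Kᵢ−1)) = 0.
Feasibility: ΣzᵢKᵢ = 1.175, Σzᵢ/Kᵢ = 1.506 — both > 1, two phases present.
Newton–Raphson from ψ₂ = 0.5:
  ψ₂ = 0.500: g = 0.0021, g' = -0.437 → ψ₂ = 0.505
Converged at ψ₂ = 0.505.
  acetaldehyde: x = 0.339, y = 0.552
  diethyl ether: x = 0.289, y = 0.347
  MEK: x = 0.169, y = 0.064
  toluene: x = 0.203, y = 0.037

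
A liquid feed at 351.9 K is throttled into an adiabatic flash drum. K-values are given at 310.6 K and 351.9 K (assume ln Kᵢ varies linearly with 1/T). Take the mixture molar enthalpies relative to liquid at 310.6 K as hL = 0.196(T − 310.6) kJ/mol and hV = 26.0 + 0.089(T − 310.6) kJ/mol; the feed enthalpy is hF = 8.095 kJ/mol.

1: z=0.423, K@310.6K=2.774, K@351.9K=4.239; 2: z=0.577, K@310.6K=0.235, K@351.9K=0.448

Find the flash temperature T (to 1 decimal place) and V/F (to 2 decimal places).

T = 316.2 K, V/F = 0.28

Adiabatic flash: solve Rachford–Rice at each trial T, then check hF = ψ·hV(T) + (1−ψ)·hL(T).
  T = 310.6 K: K = (2.774, 0.235), RR gives ψ = 0.228, H_out = 5.920 kJ/mol
  T = 351.9 K: K = (4.239, 0.448), RR gives ψ = 0.588, H_out = 20.788 kJ/mol
  T = 331.2 K: K = (3.473, 0.331), RR gives ψ = 0.399, H_out = 13.527 kJ/mol
  T = 320.9 K: K = (3.115, 0.280), RR gives ψ = 0.315, H_out = 9.861 kJ/mol
  T = 315.8 K: K = (2.944, 0.257), RR gives ψ = 0.273, H_out = 7.958 kJ/mol
  T = 318.4 K: K = (3.031, 0.269), RR gives ψ = 0.294, H_out = 8.938 kJ/mol
  T = 317.1 K: K = (2.987, 0.263), RR gives ψ = 0.284, H_out = 8.451 kJ/mol
Linear interpolation between T = 315.8 (H_out = 7.958) and T = 317.1 (H_out = 8.451) on hF = 8.095 gives T ≈ 316.2 K, at which ψ = 0.28.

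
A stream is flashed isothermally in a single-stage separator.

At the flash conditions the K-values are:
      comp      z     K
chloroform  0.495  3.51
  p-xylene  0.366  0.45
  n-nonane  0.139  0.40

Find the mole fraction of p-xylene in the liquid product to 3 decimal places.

Material balance + equilibrium reduce to Σ zᵢ(Kᵢ−1)/(1+V/F(Kᵢ−1)) = 0.
Feasibility: ΣzᵢKᵢ = 1.958, Σzᵢ/Kᵢ = 1.302 — both > 1, two phases present.
Newton iteration, V/F⁰ = 0.45:
  V/F = 0.450: g = 0.2017, g' = -0.977 → V/F = 0.656
  V/F = 0.656: g = 0.0166, g' = -0.852 → V/F = 0.676
Converged at V/F = 0.676.
Compositions from xᵢ = zᵢ/(1+V/F(Kᵢ−1)), yᵢ = Kᵢxᵢ:
  chloroform: x = 0.184, y = 0.644
  p-xylene: x = 0.583, y = 0.262
  n-nonane: x = 0.234, y = 0.094

x_p-xylene = 0.583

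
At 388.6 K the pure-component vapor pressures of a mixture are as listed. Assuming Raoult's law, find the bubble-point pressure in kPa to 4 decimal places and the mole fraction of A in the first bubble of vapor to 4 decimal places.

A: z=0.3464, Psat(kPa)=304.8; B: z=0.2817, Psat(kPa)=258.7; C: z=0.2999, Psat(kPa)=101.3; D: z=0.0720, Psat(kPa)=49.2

Pbub = 212.3808 kPa, y_A = 0.4971

At the bubble point ψ → 0, so ΣzᵢKᵢ = 1 with Kᵢ = Pᵢˢᵃᵗ/P ⇒ P = ΣzᵢPᵢˢᵃᵗ.
P = 0.3464·304.8 + 0.2817·258.7 + 0.2999·101.3 + 0.0720·49.2 = 212.3808 kPa
yᵢ = zᵢPᵢˢᵃᵗ/P ⇒ y_A = 0.3464·304.8/212.3808 = 0.4971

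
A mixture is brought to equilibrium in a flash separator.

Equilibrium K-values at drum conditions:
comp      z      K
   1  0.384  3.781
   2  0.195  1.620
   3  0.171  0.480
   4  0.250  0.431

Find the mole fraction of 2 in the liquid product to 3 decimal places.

x_2 = 0.130

Let ψ = V/F and solve Σ zᵢ(Kᵢ−1)/(1+ψ(Kᵢ−1)) = 0.
Feasibility: ΣzᵢKᵢ = 1.958, Σzᵢ/Kᵢ = 1.158 — both > 1, two phases present.
Newton–Raphson from ψ = 0.34:
  ψ = 0.340: g = 0.3644, g' = -1.028 → ψ = 0.694
  ψ = 0.694: g = 0.0746, g' = -0.717 → ψ = 0.798
Converged at ψ = 0.798.
Compositions from xᵢ = zᵢ/(1+ψ(Kᵢ−1)), yᵢ = Kᵢxᵢ:
  1: x = 0.119, y = 0.451
  2: x = 0.130, y = 0.211
  3: x = 0.292, y = 0.140
  4: x = 0.458, y = 0.197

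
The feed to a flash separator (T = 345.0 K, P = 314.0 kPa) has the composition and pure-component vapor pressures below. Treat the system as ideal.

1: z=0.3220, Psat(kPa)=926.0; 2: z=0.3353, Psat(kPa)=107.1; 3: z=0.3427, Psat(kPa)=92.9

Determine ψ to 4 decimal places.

ψ = 0.1244

Raoult's law: Kᵢ = Pᵢˢᵃᵗ/P = Pᵢˢᵃᵗ/314.0.
  K_1 = 926.0/314.0 = 2.949045, K_2 = 107.1/314.0 = 0.341083, K_3 = 92.9/314.0 = 0.295860
Material balance + equilibrium reduce to Σ zᵢ(Kᵢ−1)/(1+ψ(Kᵢ−1)) = 0.
g(0) = ΣzᵢKᵢ − 1 = 0.1653 and g(1) = 1 − Σzᵢ/Kᵢ = -1.2506, so a root lies in (0, 1).
Newton iteration, ψ⁰ = 0.55:
  ψ = 0.5500: g = -0.43745, g' = -1.0956 → ψ = 0.1507
  ψ = 0.1507: g = -0.03017, g' = -1.1229 → ψ = 0.1239
  ψ = 0.1239: g = 0.00062, g' = -1.1703 → ψ = 0.1244
Converged at ψ = 0.1244.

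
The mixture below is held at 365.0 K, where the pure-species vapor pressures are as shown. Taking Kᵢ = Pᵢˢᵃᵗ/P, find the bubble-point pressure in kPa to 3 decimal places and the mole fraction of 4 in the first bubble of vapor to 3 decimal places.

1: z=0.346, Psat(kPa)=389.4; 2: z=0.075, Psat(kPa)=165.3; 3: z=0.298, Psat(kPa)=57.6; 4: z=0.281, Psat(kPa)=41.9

At the bubble point ψ → 0, so ΣzᵢKᵢ = 1 with Kᵢ = Pᵢˢᵃᵗ/P ⇒ P = ΣzᵢPᵢˢᵃᵗ.
P = 0.346·389.4 + 0.075·165.3 + 0.298·57.6 + 0.281·41.9 = 176.069 kPa
yᵢ = zᵢPᵢˢᵃᵗ/P ⇒ y_4 = 0.281·41.9/176.069 = 0.067

Pbub = 176.069 kPa, y_4 = 0.067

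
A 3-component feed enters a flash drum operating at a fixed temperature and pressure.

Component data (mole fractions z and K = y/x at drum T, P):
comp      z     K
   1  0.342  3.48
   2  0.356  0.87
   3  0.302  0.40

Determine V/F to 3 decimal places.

Newton iteration, V/F⁰ = 0.64:
  V/F = 0.640: g = -0.0168, g' = -0.608 → V/F = 0.612
Converged at V/F = 0.612.

V/F = 0.612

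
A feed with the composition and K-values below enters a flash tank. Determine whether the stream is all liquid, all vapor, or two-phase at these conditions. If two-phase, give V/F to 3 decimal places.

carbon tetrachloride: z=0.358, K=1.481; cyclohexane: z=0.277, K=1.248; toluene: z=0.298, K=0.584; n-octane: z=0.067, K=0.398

ΣzᵢKᵢ = 1.077; Σzᵢ/Kᵢ = 1.142.
Both exceed 1, so a two-phase solution exists.
Let ψ = V/F and solve Σ zᵢ(Kᵢ−1)/(1+ψ(Kᵢ−1)) = 0.
Newton–Raphson from ψ = 0.5:
  ψ = 0.500: g = -0.0143, g' = -0.199 → ψ = 0.428
  ψ = 0.428: g = -0.0003, g' = -0.191 → ψ = 0.427
Converged at ψ = 0.427.

two-phase, V/F = 0.427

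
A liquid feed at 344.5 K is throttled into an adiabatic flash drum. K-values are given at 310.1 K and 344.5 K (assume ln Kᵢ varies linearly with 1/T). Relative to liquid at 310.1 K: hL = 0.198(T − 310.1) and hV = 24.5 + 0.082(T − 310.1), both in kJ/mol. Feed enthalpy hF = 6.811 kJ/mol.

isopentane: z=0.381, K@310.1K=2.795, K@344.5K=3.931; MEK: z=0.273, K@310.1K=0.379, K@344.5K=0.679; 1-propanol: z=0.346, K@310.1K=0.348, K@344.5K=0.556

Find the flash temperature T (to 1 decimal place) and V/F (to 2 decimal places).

T = 311.5 K, V/F = 0.27

Adiabatic flash: solve Rachford–Rice at each trial T, then check hF = ψ·hV(T) + (1−ψ)·hL(T).
  T = 310.1 K: K = (2.795, 0.379, 0.348), RR gives ψ = 0.252, H_out = 6.173 kJ/mol
  T = 344.5 K: K = (3.931, 0.679, 0.556), RR gives ψ = 0.757, H_out = 22.328 kJ/mol
  T = 327.3 K: K = (3.345, 0.515, 0.445), RR gives ψ = 0.462, H_out = 13.808 kJ/mol
  T = 318.7 K: K = (3.065, 0.444, 0.395), RR gives ψ = 0.353, H_out = 9.995 kJ/mol
  T = 314.4 K: K = (2.929, 0.411, 0.371), RR gives ψ = 0.302, H_out = 8.098 kJ/mol
  T = 312.2 K: K = (2.860, 0.394, 0.359), RR gives ψ = 0.276, H_out = 7.118 kJ/mol
Linear interpolation between T = 310.1 (H_out = 6.173) and T = 312.2 (H_out = 7.118) on hF = 6.811 gives T ≈ 311.5 K, at which ψ = 0.27.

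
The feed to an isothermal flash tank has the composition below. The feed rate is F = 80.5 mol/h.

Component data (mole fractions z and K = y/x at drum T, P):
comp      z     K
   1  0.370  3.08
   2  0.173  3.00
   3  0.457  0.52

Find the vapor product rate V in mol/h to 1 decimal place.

V = 73.2 mol/h

Let ψ = V/F and solve Σ zᵢ(Kᵢ−1)/(1+ψ(Kᵢ−1)) = 0.
Check two-phase: ΣzᵢKᵢ = 1.896 > 1 and Σzᵢ/Kᵢ = 1.057 > 1, so g(0) = 0.896 > 0 and g(1) = -0.057 < 0.
Newton–Raphson from ψ = 0.65:
  ψ = 0.650: g = 0.1588, g' = -0.643 → ψ = 0.897
  ψ = 0.897: g = 0.0071, g' = -0.608 → ψ = 0.909
Converged at ψ = 0.909.
Then V = ψ·F = 0.9088·80.5 = 73.2 mol/h and L = F − V = 7.3 mol/h.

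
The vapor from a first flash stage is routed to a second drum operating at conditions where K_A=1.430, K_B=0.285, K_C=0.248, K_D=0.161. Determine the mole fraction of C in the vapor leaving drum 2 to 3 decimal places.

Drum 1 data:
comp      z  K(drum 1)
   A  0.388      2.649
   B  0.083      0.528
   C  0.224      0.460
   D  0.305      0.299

Drum 1:
Let ψ₁ = V/F and solve Σ zᵢ(Kᵢ−1)/(1+ψ₁(Kᵢ−1)) = 0.
Check two-phase: ΣzᵢKᵢ = 1.266 > 1 and Σzᵢ/Kᵢ = 1.811 > 1, so g(0) = 0.266 > 0 and g(1) = -0.811 < 0.
Newton iteration, ψ₁⁰ = 0.5:
  ψ₁ = 0.500: g = -0.1955, g' = -0.826 → ψ₁ = 0.263
  ψ₁ = 0.263: g = -0.0020, g' = -0.851 → ψ₁ = 0.261
Converged at ψ₁ = 0.261.
Drum-1 compositions:
  A: x = 0.271, y = 0.718
  B: x = 0.095, y = 0.050
  C: x = 0.261, y = 0.120
  D: x = 0.373, y = 0.112
Drum-2 feed = drum-1 vapor: z₂ = (0.7184, 0.0500, 0.1200, 0.1116).
Drum 2:
Let ψ₂ = V/F and solve Σ zᵢ(Kᵢ−1)/(1+ψ₂(Kᵢ−1)) = 0.
g(0) = ΣzᵢKᵢ − 1 = 0.089 and g(1) = 1 − Σzᵢ/Kᵢ = -0.855, so a root lies in (0, 1).
Newton iteration, ψ₂⁰ = 0.38:
  ψ₂ = 0.380: g = -0.0473, g' = -0.449 → ψ₂ = 0.275
  ψ₂ = 0.275: g = -0.0035, g' = -0.386 → ψ₂ = 0.265
Converged at ψ₂ = 0.265.
  A: x = 0.645, y = 0.922
  B: x = 0.062, y = 0.018
  C: x = 0.150, y = 0.037
  D: x = 0.144, y = 0.023

y_C (drum 2) = 0.037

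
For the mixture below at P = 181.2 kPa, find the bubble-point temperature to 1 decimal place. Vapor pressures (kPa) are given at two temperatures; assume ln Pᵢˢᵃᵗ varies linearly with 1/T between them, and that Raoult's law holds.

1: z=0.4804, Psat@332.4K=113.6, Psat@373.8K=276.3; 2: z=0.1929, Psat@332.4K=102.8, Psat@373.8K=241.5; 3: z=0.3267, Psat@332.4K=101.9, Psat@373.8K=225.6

Bubble-point temperature: ΣzᵢPᵢˢᵃᵗ(T) = P. Interpolate ln Pᵢˢᵃᵗ = aᵢ + bᵢ/T.
  T = 332.4 K: ΣzᵢPᵢˢᵃᵗ = 107.69 kPa
  T = 373.8 K: ΣzᵢPᵢˢᵃᵗ = 253.02 kPa
  T = 353.1 K: ΣzᵢPᵢˢᵃᵗ = 169.22 kPa
  T = 363.5 K: ΣzᵢPᵢˢᵃᵗ = 208.30 kPa
  T = 358.3 K: ΣzᵢPᵢˢᵃᵗ = 188.03 kPa
  T = 355.7 K: ΣzᵢPᵢˢᵃᵗ = 178.45 kPa
  T = 357.0 K: ΣzᵢPᵢˢᵃᵗ = 183.19 kPa
Interpolating between 355.7 K and 357.0 K gives T ≈ 356.5 K.

T = 356.5 K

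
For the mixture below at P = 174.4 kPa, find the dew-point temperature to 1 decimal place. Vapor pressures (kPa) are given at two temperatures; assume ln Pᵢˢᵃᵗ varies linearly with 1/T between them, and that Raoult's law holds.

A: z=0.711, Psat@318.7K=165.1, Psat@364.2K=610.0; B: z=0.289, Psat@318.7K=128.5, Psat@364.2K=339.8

T = 323.2 K

Dew-point temperature: Σzᵢ·P/Pᵢˢᵃᵗ(T) = 1. Interpolate ln Pᵢˢᵃᵗ = aᵢ + bᵢ/T.
  T = 318.7 K: ΣzᵢP/Pᵢˢᵃᵗ = 1.1433
  T = 364.2 K: ΣzᵢP/Pᵢˢᵃᵗ = 0.3516
  T = 341.4 K: ΣzᵢP/Pᵢˢᵃᵗ = 0.6084
  T = 330.0 K: ΣzᵢP/Pᵢˢᵃᵗ = 0.8254
  T = 324.4 K: ΣzᵢP/Pᵢˢᵃᵗ = 0.9670
  T = 321.5 K: ΣzᵢP/Pᵢˢᵃᵗ = 1.0522
  T = 322.9 K: ΣzᵢP/Pᵢˢᵃᵗ = 1.0100
Interpolating between 322.9 K and 324.4 K gives T ≈ 323.2 K.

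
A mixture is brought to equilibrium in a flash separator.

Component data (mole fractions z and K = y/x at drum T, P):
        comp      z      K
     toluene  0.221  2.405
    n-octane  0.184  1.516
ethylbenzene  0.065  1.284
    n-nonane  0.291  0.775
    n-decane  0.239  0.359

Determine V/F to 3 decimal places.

Rachford–Rice: g(V/F) = Σ zᵢ(Kᵢ−1)/(1+V/F(Kᵢ−1)) = 0.
g(0) = ΣzᵢKᵢ − 1 = 0.205 and g(1) = 1 − Σzᵢ/Kᵢ = -0.305, so a root lies in (0, 1).
Newton iteration, V/F⁰ = 0.5:
  V/F = 0.500: g = -0.0252, g' = -0.417 → V/F = 0.440
  V/F = 0.440: g = -0.0002, g' = -0.412 → V/F = 0.439
Converged at V/F = 0.439.

V/F = 0.439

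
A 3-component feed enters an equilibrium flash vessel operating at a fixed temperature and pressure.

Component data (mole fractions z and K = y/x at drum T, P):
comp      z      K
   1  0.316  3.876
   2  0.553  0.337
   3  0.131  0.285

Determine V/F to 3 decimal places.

V/F = 0.232

Newton iteration, V/F⁰ = 0.46:
  V/F = 0.460: g = -0.2759, g' = -1.136 → V/F = 0.217
  V/F = 0.217: g = 0.0201, g' = -1.416 → V/F = 0.231
  V/F = 0.231: g = 0.0003, g' = -1.377 → V/F = 0.232
Converged at V/F = 0.232.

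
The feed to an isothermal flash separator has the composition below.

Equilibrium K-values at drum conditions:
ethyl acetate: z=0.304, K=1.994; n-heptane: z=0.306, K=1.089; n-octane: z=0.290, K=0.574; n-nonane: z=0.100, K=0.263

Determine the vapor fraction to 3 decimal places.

Material balance + equilibrium reduce to Σ zᵢ(Kᵢ−1)/(1+ψ(Kᵢ−1)) = 0.
Check two-phase: ΣzᵢKᵢ = 1.132 > 1 and Σzᵢ/Kᵢ = 1.319 > 1, so g(0) = 0.132 > 0 and g(1) = -0.319 < 0.
Newton iteration, ψ⁰ = 0.5:
  ψ = 0.500: g = -0.0458, g' = -0.357 → ψ = 0.372
  ψ = 0.372: g = -0.0014, g' = -0.340 → ψ = 0.368
Converged at ψ = 0.368.

ψ = 0.368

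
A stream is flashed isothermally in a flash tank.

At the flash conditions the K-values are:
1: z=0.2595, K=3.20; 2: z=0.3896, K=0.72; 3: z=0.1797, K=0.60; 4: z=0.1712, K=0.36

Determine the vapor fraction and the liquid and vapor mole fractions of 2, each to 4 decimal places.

ψ = 0.3119, x_2 = 0.4269, y_2 = 0.3074

Let ψ = V/F and solve Σ zᵢ(Kᵢ−1)/(1+ψ(Kᵢ−1)) = 0.
g(0) = ΣzᵢKᵢ − 1 = 0.2804 and g(1) = 1 − Σzᵢ/Kᵢ = -0.3973, so a root lies in (0, 1).
Newton iteration, ψ⁰ = 0.5:
  ψ = 0.5000: g = -0.10597, g' = -0.5227 → ψ = 0.2973
  ψ = 0.2973: g = 0.00929, g' = -0.6394 → ψ = 0.3118
  ψ = 0.3118: g = 0.00010, g' = -0.6255 → ψ = 0.3119
Converged at ψ = 0.3119.
Compositions from xᵢ = zᵢ/(1+ψ(Kᵢ−1)), yᵢ = Kᵢxᵢ:
  1: x = 0.1539, y = 0.4924
  2: x = 0.4269, y = 0.3074
  3: x = 0.2053, y = 0.1232
  4: x = 0.2139, y = 0.0770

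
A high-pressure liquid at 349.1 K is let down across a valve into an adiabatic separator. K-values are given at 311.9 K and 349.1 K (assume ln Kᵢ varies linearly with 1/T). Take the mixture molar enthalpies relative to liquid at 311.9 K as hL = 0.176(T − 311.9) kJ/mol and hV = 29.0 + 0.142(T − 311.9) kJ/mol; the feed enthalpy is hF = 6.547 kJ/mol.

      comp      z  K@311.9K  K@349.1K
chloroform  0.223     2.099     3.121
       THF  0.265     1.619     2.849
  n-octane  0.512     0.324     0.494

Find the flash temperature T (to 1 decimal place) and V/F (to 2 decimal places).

Adiabatic flash: solve Rachford–Rice at each trial T, then check hF = ψ·hV(T) + (1−ψ)·hL(T).
  T = 311.9 K: K = (2.099, 1.619, 0.324), RR gives ψ = 0.107, H_out = 3.105 kJ/mol
  T = 349.1 K: K = (3.121, 2.849, 0.494), RR gives ψ = 0.704, H_out = 26.080 kJ/mol
  T = 330.5 K: K = (2.588, 2.182, 0.405), RR gives ψ = 0.443, H_out = 15.827 kJ/mol
  T = 321.2 K: K = (2.338, 1.888, 0.363), RR gives ψ = 0.293, H_out = 10.054 kJ/mol
  T = 316.5 K: K = (2.216, 1.749, 0.343), RR gives ψ = 0.206, H_out = 6.742 kJ/mol
  T = 314.2 K: K = (2.157, 1.683, 0.334), RR gives ψ = 0.158, H_out = 4.980 kJ/mol
Linear interpolation between T = 314.2 (H_out = 4.980) and T = 316.5 (H_out = 6.742) on hF = 6.547 gives T ≈ 316.2 K, at which ψ = 0.20.

T = 316.2 K, V/F = 0.20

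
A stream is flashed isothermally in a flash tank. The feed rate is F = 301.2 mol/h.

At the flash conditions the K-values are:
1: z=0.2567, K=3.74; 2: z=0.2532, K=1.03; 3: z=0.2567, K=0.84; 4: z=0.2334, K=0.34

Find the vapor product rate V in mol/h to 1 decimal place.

Material balance + equilibrium reduce to Σ zᵢ(Kᵢ−1)/(1+V/F(Kᵢ−1)) = 0.
Feasibility: ΣzᵢKᵢ = 1.5158, Σzᵢ/Kᵢ = 1.3065 — both > 1, two phases present.
Iterate (Newton) starting at V/F = 0.42:
  V/F = 0.4200: g = 0.07737, g' = -0.6190 → V/F = 0.5450
  V/F = 0.5450: g = 0.00400, g' = -0.5661 → V/F = 0.5521
Converged at V/F = 0.5521.
Then V = V/F·F = 0.5521·301.2 = 166.3 mol/h and L = F − V = 134.9 mol/h.

V = 166.3 mol/h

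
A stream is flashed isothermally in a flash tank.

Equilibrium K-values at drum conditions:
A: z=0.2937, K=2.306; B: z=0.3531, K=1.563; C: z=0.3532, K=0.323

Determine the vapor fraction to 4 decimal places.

ψ = 0.5407

Newton–Raphson from ψ = 0.61:
  ψ = 0.6100: g = -0.04586, g' = -0.6870 → ψ = 0.5432
  ψ = 0.5432: g = -0.00159, g' = -0.6421 → ψ = 0.5408
Converged at ψ = 0.5407.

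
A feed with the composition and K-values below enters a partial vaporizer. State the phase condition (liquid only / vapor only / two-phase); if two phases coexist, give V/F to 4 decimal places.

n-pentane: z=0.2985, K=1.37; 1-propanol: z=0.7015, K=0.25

ΣzᵢKᵢ = 0.5843; Σzᵢ/Kᵢ = 3.0239.
Since ΣzᵢKᵢ < 1 the mixture is below its bubble point — single liquid phase.

liquid only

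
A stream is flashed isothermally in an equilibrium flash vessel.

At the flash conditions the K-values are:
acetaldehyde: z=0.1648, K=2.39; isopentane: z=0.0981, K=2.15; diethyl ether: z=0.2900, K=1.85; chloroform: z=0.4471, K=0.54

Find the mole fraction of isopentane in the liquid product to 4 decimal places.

x_isopentane = 0.0520

Rachford–Rice: g(β) = Σ zᵢ(Kᵢ−1)/(1+β(Kᵢ−1)) = 0.
g(0) = ΣzᵢKᵢ − 1 = 0.3827 and g(1) = 1 − Σzᵢ/Kᵢ = -0.0993, so a root lies in (0, 1).
Iterate (Newton) starting at β = 0.36:
  β = 0.3600: g = 0.17472, g' = -0.4651 → β = 0.7357
  β = 0.7357: g = 0.01516, g' = -0.4114 → β = 0.7725
  β = 0.7725: g = -0.00005, g' = -0.4144 → β = 0.7724
Converged at β = 0.7724.
Compositions from xᵢ = zᵢ/(1+β(Kᵢ−1)), yᵢ = Kᵢxᵢ:
  acetaldehyde: x = 0.0795, y = 0.1899
  isopentane: x = 0.0520, y = 0.1117
  diethyl ether: x = 0.1751, y = 0.3239
  chloroform: x = 0.6935, y = 0.3745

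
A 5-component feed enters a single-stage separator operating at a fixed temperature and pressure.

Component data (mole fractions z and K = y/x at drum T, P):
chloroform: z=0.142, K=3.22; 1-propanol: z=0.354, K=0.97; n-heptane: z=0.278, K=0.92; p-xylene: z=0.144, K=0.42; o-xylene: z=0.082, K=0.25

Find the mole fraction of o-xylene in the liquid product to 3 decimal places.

Rachford–Rice: g(V/F) = Σ zᵢ(Kᵢ−1)/(1+V/F(Kᵢ−1)) = 0.
g(0) = ΣzᵢKᵢ − 1 = 0.137 and g(1) = 1 − Σzᵢ/Kᵢ = -0.382, so a root lies in (0, 1).
Newton iteration, V/F⁰ = 0.5:
  V/F = 0.500: g = -0.1006, g' = -0.374 → V/F = 0.231
  V/F = 0.231: g = 0.0043, g' = -0.440 → V/F = 0.241
Converged at V/F = 0.241.
Compositions from xᵢ = zᵢ/(1+V/F(Kᵢ−1)), yᵢ = Kᵢxᵢ:
  chloroform: x = 0.093, y = 0.298
  1-propanol: x = 0.357, y = 0.346
  n-heptane: x = 0.283, y = 0.261
  p-xylene: x = 0.167, y = 0.070
  o-xylene: x = 0.100, y = 0.025

x_o-xylene = 0.100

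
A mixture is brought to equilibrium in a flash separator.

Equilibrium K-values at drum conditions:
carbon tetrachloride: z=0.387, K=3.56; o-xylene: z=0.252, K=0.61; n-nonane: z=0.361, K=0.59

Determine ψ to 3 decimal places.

Material balance + equilibrium reduce to Σ zᵢ(Kᵢ−1)/(1+ψ(Kᵢ−1)) = 0.
g(0) = ΣzᵢKᵢ − 1 = 0.744 and g(1) = 1 − Σzᵢ/Kᵢ = -0.134, so a root lies in (0, 1).
Newton–Raphson from ψ = 0.34:
  ψ = 0.340: g = 0.2444, g' = -0.858 → ψ = 0.625
  ψ = 0.625: g = 0.0521, g' = -0.552 → ψ = 0.719
  ψ = 0.719: g = 0.0021, g' = -0.510 → ψ = 0.724
Converged at ψ = 0.724.

ψ = 0.724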